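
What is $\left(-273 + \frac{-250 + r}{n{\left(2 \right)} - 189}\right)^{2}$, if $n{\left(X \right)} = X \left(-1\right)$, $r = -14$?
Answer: $\frac{2691430641}{36481} \approx 73776.0$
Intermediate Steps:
$n{\left(X \right)} = - X$
$\left(-273 + \frac{-250 + r}{n{\left(2 \right)} - 189}\right)^{2} = \left(-273 + \frac{-250 - 14}{\left(-1\right) 2 - 189}\right)^{2} = \left(-273 - \frac{264}{-2 - 189}\right)^{2} = \left(-273 - \frac{264}{-191}\right)^{2} = \left(-273 - - \frac{264}{191}\right)^{2} = \left(-273 + \frac{264}{191}\right)^{2} = \left(- \frac{51879}{191}\right)^{2} = \frac{2691430641}{36481}$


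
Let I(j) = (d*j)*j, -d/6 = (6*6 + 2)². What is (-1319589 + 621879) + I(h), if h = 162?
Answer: -228075726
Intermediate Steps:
d = -8664 (d = -6*(6*6 + 2)² = -6*(36 + 2)² = -6*38² = -6*1444 = -8664)
I(j) = -8664*j² (I(j) = (-8664*j)*j = -8664*j²)
(-1319589 + 621879) + I(h) = (-1319589 + 621879) - 8664*162² = -697710 - 8664*26244 = -697710 - 227378016 = -228075726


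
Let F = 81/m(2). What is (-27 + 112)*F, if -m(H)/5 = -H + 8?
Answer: -459/2 ≈ -229.50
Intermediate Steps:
m(H) = -40 + 5*H (m(H) = -5*(-H + 8) = -5*(8 - H) = -40 + 5*H)
F = -27/10 (F = 81/(-40 + 5*2) = 81/(-40 + 10) = 81/(-30) = 81*(-1/30) = -27/10 ≈ -2.7000)
(-27 + 112)*F = (-27 + 112)*(-27/10) = 85*(-27/10) = -459/2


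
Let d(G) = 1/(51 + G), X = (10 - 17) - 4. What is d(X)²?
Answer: 1/1600 ≈ 0.00062500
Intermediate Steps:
X = -11 (X = -7 - 4 = -11)
d(X)² = (1/(51 - 11))² = (1/40)² = 1/1600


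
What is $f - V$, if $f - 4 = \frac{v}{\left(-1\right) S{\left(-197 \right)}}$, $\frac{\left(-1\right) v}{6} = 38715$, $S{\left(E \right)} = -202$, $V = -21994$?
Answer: $\frac{2105653}{101} \approx 20848.0$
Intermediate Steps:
$v = -232290$ ($v = \left(-6\right) 38715 = -232290$)
$f = - \frac{115741}{101}$ ($f = 4 - \frac{232290}{\left(-1\right) \left(-202\right)} = 4 - \frac{232290}{202} = 4 - \frac{116145}{101} = - \frac{115741}{101} \approx -1146.0$)
$f - V = - \frac{115741}{101} - -21994 = - \frac{115741}{101} + 21994 = \frac{2105653}{101}$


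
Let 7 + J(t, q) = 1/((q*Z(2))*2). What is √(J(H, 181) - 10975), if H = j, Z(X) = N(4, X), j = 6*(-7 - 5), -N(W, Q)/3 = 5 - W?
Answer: 7*I*√264329142/1086 ≈ 104.8*I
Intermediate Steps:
N(W, Q) = -15 + 3*W (N(W, Q) = -3*(5 - W) = -15 + 3*W)
j = -72 (j = 6*(-12) = -72)
Z(X) = -3 (Z(X) = -15 + 3*4 = -15 + 12 = -3)
H = -72
J(t, q) = -7 - 1/(6*q) (J(t, q) = -7 + 1/((q*(-3))*2) = -7 + 1/(-3*q*2) = -7 + 1/(-6*q) = -7 - 1/(6*q))
√(J(H, 181) - 10975) = √((-7 - ⅙/181) - 10975) = √((-7 - ⅙*1/181) - 10975) = √((-7 - 1/1086) - 10975) = √(-7603/1086 - 10975) = √(-11926453/1086) = 7*I*√264329142/1086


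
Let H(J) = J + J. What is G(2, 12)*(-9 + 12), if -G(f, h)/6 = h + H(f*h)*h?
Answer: -10584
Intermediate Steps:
H(J) = 2*J
G(f, h) = -6*h - 12*f*h**2 (G(f, h) = -6*(h + (2*(f*h))*h) = -6*(h + (2*f*h)*h) = -6*(h + 2*f*h**2) = -6*h - 12*f*h**2)
G(2, 12)*(-9 + 12) = (-6*12*(1 + 2*2*12))*(-9 + 12) = -6*12*(1 + 48)*3 = -6*12*49*3 = -3528*3 = -10584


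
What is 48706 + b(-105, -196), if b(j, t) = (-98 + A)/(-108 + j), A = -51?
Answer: 10374527/213 ≈ 48707.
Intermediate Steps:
b(j, t) = -149/(-108 + j) (b(j, t) = (-98 - 51)/(-108 + j) = -149/(-108 + j))
48706 + b(-105, -196) = 48706 - 149/(-108 - 105) = 48706 - 149/(-213) = 48706 - 149*(-1/213) = 48706 + 149/213 = 10374527/213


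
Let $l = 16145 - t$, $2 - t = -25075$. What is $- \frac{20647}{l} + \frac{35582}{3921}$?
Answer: $\frac{36252301}{3183852} \approx 11.386$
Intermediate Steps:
$t = 25077$ ($t = 2 - -25075 = 2 + 25075 = 25077$)
$l = -8932$ ($l = 16145 - 25077 = -8932$)
$- \frac{20647}{l} + \frac{35582}{3921} = - \frac{20647}{-8932} + \frac{35582}{3921} = \left(-20647\right) \left(- \frac{1}{8932}\right) + 35582 \cdot \frac{1}{3921} = \frac{1877}{812} + \frac{35582}{3921} = \frac{36252301}{3183852}$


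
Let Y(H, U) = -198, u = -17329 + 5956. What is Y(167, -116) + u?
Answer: -11571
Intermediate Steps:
u = -11373
Y(167, -116) + u = -198 - 11373 = -11571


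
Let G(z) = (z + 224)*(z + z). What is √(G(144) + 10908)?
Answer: 6*√3247 ≈ 341.89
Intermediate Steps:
G(z) = 2*z*(224 + z) (G(z) = (224 + z)*(2*z) = 2*z*(224 + z))
√(G(144) + 10908) = √(2*144*(224 + 144) + 10908) = √(2*144*368 + 10908) = √(105984 + 10908) = √116892 = 6*√3247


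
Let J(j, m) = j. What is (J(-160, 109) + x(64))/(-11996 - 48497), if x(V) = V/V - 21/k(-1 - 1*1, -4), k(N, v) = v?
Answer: 615/241972 ≈ 0.0025416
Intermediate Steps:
x(V) = 25/4 (x(V) = V/V - 21/(-4) = 1 - 21*(-¼) = 1 + 21/4 = 25/4)
(J(-160, 109) + x(64))/(-11996 - 48497) = (-160 + 25/4)/(-11996 - 48497) = -615/4/(-60493) = -615/4*(-1/60493) = 615/241972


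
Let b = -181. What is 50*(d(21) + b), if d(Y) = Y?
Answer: -8000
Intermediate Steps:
50*(d(21) + b) = 50*(21 - 181) = 50*(-160) = -8000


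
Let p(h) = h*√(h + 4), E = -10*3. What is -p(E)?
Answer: 30*I*√26 ≈ 152.97*I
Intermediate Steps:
E = -30
p(h) = h*√(4 + h)
-p(E) = -(-30)*√(4 - 30) = -(-30)*√(-26) = -(-30)*I*√26 = 30*I*√26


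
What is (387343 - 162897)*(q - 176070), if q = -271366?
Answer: -100425220456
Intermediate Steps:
(387343 - 162897)*(q - 176070) = (387343 - 162897)*(-271366 - 176070) = 224446*(-447436) = -100425220456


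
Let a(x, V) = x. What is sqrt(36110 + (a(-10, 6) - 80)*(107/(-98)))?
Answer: sqrt(1774205)/7 ≈ 190.28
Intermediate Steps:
sqrt(36110 + (a(-10, 6) - 80)*(107/(-98))) = sqrt(36110 + (-10 - 80)*(107/(-98))) = sqrt(36110 - 9630*(-1)/98) = sqrt(36110 - 90*(-107/98)) = sqrt(36110 + 4815/49) = sqrt(1774205/49) = sqrt(1774205)/7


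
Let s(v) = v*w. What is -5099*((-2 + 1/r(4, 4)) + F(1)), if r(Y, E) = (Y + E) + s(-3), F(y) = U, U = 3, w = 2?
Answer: -15297/2 ≈ -7648.5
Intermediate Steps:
s(v) = 2*v (s(v) = v*2 = 2*v)
F(y) = 3
r(Y, E) = -6 + E + Y (r(Y, E) = (Y + E) + 2*(-3) = (E + Y) - 6 = -6 + E + Y)
-5099*((-2 + 1/r(4, 4)) + F(1)) = -5099*((-2 + 1/(-6 + 4 + 4)) + 3) = -5099*((-2 + 1/2) + 3) = -5099*((-2 + ½) + 3) = -5099*(-3/2 + 3) = -5099*3/2 = -15297/2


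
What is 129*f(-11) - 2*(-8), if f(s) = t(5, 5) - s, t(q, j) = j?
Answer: 2080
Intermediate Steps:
f(s) = 5 - s
129*f(-11) - 2*(-8) = 129*(5 - 1*(-11)) - 2*(-8) = 129*(5 + 11) + 16 = 129*16 + 16 = 2064 + 16 = 2080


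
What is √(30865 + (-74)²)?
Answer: √36341 ≈ 190.63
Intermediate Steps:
√(30865 + (-74)²) = √(30865 + 5476) = √36341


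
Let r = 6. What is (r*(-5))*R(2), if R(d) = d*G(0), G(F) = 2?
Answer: -120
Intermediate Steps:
R(d) = 2*d (R(d) = d*2 = 2*d)
(r*(-5))*R(2) = (6*(-5))*(2*2) = -30*4 = -120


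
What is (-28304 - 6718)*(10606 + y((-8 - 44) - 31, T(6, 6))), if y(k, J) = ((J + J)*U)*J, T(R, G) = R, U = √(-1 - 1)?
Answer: -371443332 - 2521584*I*√2 ≈ -3.7144e+8 - 3.5661e+6*I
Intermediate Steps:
U = I*√2 (U = √(-2) = I*√2 ≈ 1.4142*I)
y(k, J) = 2*I*√2*J² (y(k, J) = ((J + J)*(I*√2))*J = ((2*J)*(I*√2))*J = (2*I*J*√2)*J = 2*I*√2*J²)
(-28304 - 6718)*(10606 + y((-8 - 44) - 31, T(6, 6))) = (-28304 - 6718)*(10606 + 2*I*√2*6²) = -35022*(10606 + 2*I*√2*36) = -35022*(10606 + 72*I*√2) = -371443332 - 2521584*I*√2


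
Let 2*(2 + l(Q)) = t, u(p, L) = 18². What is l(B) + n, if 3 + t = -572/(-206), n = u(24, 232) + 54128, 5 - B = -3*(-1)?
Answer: 11216677/206 ≈ 54450.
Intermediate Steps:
u(p, L) = 324
B = 2 (B = 5 - (-3)*(-1) = 5 - 1*3 = 5 - 3 = 2)
n = 54452 (n = 324 + 54128 = 54452)
t = -23/103 (t = -3 - 572/(-206) = -3 - 572*(-1/206) = -3 + 286/103 = -23/103 ≈ -0.22330)
l(Q) = -435/206 (l(Q) = -2 + (½)*(-23/103) = -2 - 23/206 = -435/206)
l(B) + n = -435/206 + 54452 = 11216677/206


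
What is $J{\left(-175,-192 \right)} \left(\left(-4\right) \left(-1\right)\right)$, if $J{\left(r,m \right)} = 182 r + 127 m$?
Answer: $-224936$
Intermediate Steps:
$J{\left(r,m \right)} = 127 m + 182 r$
$J{\left(-175,-192 \right)} \left(\left(-4\right) \left(-1\right)\right) = \left(127 \left(-192\right) + 182 \left(-175\right)\right) \left(\left(-4\right) \left(-1\right)\right) = \left(-24384 - 31850\right) 4 = \left(-56234\right) 4 = -224936$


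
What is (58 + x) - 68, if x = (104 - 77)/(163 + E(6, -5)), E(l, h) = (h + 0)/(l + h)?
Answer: -1553/158 ≈ -9.8291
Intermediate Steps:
E(l, h) = h/(h + l)
x = 27/158 (x = (104 - 77)/(163 - 5/(-5 + 6)) = 27/(163 - 5/1) = 27/(163 - 5*1) = 27/(163 - 5) = 27/158 ≈ 0.17089)
(58 + x) - 68 = (58 + 27/158) - 68 = 9191/158 - 68 = -1553/158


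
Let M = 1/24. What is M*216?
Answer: 9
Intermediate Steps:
M = 1/24 ≈ 0.041667
M*216 = (1/24)*216 = 9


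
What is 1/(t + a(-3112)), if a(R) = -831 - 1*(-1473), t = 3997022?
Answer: 1/3997664 ≈ 2.5015e-7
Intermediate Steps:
a(R) = 642 (a(R) = -831 + 1473 = 642)
1/(t + a(-3112)) = 1/(3997022 + 642) = 1/3997664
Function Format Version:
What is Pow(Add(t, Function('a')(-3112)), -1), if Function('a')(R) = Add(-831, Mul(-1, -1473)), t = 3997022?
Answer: Rational(1, 3997664) ≈ 2.5015e-7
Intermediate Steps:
Function('a')(R) = 642 (Function('a')(R) = Add(-831, 1473) = 642)
Pow(Add(t, Function('a')(-3112)), -1) = Pow(Add(3997022, 642), -1) = Pow(3997664, -1) = Rational(1, 3997664)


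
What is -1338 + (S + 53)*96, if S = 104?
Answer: 13734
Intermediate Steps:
-1338 + (S + 53)*96 = -1338 + (104 + 53)*96 = -1338 + 157*96 = -1338 + 15072 = 13734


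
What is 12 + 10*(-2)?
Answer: -8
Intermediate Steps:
12 + 10*(-2) = 12 - 20 = -8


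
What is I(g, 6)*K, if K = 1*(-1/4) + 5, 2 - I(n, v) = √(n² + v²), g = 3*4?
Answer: 19/2 - 57*√5/2 ≈ -54.228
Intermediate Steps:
g = 12
I(n, v) = 2 - √(n² + v²)
K = 19/4 (K = 1*(-1*¼) + 5 = 1*(-¼) + 5 = -¼ + 5 = 19/4 ≈ 4.7500)
I(g, 6)*K = (2 - √(12² + 6²))*(19/4) = (2 - √(144 + 36))*(19/4) = (2 - √180)*(19/4) = (2 - 6*√5)*(19/4) = 19/2 - 57*√5/2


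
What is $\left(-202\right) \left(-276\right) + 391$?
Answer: $56143$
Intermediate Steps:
$\left(-202\right) \left(-276\right) + 391 = 55752 + 391 = 56143$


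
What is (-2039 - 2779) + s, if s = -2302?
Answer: -7120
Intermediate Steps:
(-2039 - 2779) + s = (-2039 - 2779) - 2302 = -4818 - 2302 = -7120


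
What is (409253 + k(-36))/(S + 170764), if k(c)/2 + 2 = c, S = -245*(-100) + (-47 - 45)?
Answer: 409177/195172 ≈ 2.0965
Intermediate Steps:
S = 24408 (S = 24500 - 92 = 24408)
k(c) = -4 + 2*c
(409253 + k(-36))/(S + 170764) = (409253 + (-4 + 2*(-36)))/(24408 + 170764) = (409253 + (-4 - 72))/195172 = (409253 - 76)*(1/195172) = 409177*(1/195172) = 409177/195172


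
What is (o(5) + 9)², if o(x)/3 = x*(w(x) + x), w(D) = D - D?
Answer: 7056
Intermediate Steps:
w(D) = 0
o(x) = 3*x² (o(x) = 3*(x*(0 + x)) = 3*(x*x) = 3*x²)
(o(5) + 9)² = (3*5² + 9)² = (3*25 + 9)² = (75 + 9)² = 84² = 7056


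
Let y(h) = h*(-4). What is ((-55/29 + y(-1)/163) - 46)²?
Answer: 51207616681/22344529 ≈ 2291.7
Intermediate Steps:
y(h) = -4*h
((-55/29 + y(-1)/163) - 46)² = ((-55/29 - 4*(-1)/163) - 46)² = ((-55*1/29 + 4*(1/163)) - 46)² = ((-55/29 + 4/163) - 46)² = (-8849/4727 - 46)² = (-226291/4727)² = 51207616681/22344529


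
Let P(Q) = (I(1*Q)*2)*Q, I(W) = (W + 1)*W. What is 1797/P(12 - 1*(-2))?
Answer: 599/1960 ≈ 0.30561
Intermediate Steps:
I(W) = W*(1 + W) (I(W) = (1 + W)*W = W*(1 + W))
P(Q) = 2*Q²*(1 + Q) (P(Q) = (((1*Q)*(1 + 1*Q))*2)*Q = ((Q*(1 + Q))*2)*Q = (2*Q*(1 + Q))*Q = 2*Q²*(1 + Q))
1797/P(12 - 1*(-2)) = 1797/((2*(12 - 1*(-2))²*(1 + (12 - 1*(-2))))) = 1797/((2*(12 + 2)²*(1 + (12 + 2)))) = 1797/((2*14²*(1 + 14))) = 1797/((2*196*15)) = 1797/5880 = 1797*(1/5880) = 599/1960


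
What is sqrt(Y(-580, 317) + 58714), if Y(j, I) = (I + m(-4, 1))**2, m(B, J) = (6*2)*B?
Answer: 35*sqrt(107) ≈ 362.04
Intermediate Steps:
m(B, J) = 12*B
Y(j, I) = (-48 + I)**2 (Y(j, I) = (I + 12*(-4))**2 = (I - 48)**2 = (-48 + I)**2)
sqrt(Y(-580, 317) + 58714) = sqrt((-48 + 317)**2 + 58714) = sqrt(269**2 + 58714) = sqrt(72361 + 58714) = sqrt(131075) = 35*sqrt(107)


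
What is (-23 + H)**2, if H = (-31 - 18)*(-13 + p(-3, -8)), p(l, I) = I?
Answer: 1012036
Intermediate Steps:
H = 1029 (H = (-31 - 18)*(-13 - 8) = -49*(-21) = 1029)
(-23 + H)**2 = (-23 + 1029)**2 = 1006**2 = 1012036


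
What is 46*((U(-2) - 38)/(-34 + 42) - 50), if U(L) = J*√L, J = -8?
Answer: -5037/2 - 46*I*√2 ≈ -2518.5 - 65.054*I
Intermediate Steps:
U(L) = -8*√L
46*((U(-2) - 38)/(-34 + 42) - 50) = 46*((-8*I*√2 - 38)/(-34 + 42) - 50) = 46*((-8*I*√2 - 38)/8 - 50) = 46*((-8*I*√2 - 38)*(⅛) - 50) = 46*((-38 - 8*I*√2)*(⅛) - 50) = 46*((-19/4 - I*√2) - 50) = 46*(-219/4 - I*√2) = -5037/2 - 46*I*√2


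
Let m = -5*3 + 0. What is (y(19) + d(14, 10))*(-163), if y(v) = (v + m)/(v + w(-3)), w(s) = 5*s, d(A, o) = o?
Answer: -1793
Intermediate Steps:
m = -15 (m = -15 + 0 = -15)
y(v) = 1 (y(v) = (v - 15)/(v + 5*(-3)) = (-15 + v)/(v - 15) = (-15 + v)/(-15 + v) = 1)
(y(19) + d(14, 10))*(-163) = (1 + 10)*(-163) = 11*(-163) = -1793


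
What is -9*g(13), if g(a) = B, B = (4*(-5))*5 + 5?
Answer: 855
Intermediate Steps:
B = -95 (B = -20*5 + 5 = -100 + 5 = -95)
g(a) = -95
-9*g(13) = -9*(-95) = 855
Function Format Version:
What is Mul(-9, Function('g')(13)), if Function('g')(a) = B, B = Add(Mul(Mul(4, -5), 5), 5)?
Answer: 855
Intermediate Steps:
B = -95 (B = Add(Mul(-20, 5), 5) = Add(-100, 5) = -95)
Function('g')(a) = -95
Mul(-9, Function('g')(13)) = Mul(-9, -95) = 855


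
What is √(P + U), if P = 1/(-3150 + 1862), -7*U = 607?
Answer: I*√35963858/644 ≈ 9.3121*I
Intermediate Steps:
U = -607/7 (U = -⅐*607 = -607/7 ≈ -86.714)
P = -1/1288 (P = 1/(-1288) = -1/1288 ≈ -0.00077640)
√(P + U) = √(-1/1288 - 607/7) = √(-111689/1288) = I*√35963858/644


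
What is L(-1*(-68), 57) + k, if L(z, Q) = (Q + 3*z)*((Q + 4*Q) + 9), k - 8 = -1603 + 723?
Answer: 75862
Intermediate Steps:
k = -872 (k = 8 + (-1603 + 723) = 8 - 880 = -872)
L(z, Q) = (9 + 5*Q)*(Q + 3*z) (L(z, Q) = (Q + 3*z)*(5*Q + 9) = (Q + 3*z)*(9 + 5*Q) = (9 + 5*Q)*(Q + 3*z))
L(-1*(-68), 57) + k = (5*57**2 + 9*57 + 27*(-1*(-68)) + 15*57*(-1*(-68))) - 872 = (5*3249 + 513 + 27*68 + 15*57*68) - 872 = (16245 + 513 + 1836 + 58140) - 872 = 76734 - 872 = 75862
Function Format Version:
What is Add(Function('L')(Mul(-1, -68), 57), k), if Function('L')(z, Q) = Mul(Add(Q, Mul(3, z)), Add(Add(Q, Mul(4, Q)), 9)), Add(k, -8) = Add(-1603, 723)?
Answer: 75862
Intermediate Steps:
k = -872 (k = Add(8, Add(-1603, 723)) = Add(8, -880) = -872)
Function('L')(z, Q) = Mul(Add(9, Mul(5, Q)), Add(Q, Mul(3, z))) (Function('L')(z, Q) = Mul(Add(Q, Mul(3, z)), Add(Mul(5, Q), 9)) = Mul(Add(Q, Mul(3, z)), Add(9, Mul(5, Q))) = Mul(Add(9, Mul(5, Q)), Add(Q, Mul(3, z))))
Add(Function('L')(Mul(-1, -68), 57), k) = Add(Add(Mul(5, Pow(57, 2)), Mul(9, 57), Mul(27, Mul(-1, -68)), Mul(15, 57, Mul(-1, -68))), -872) = Add(Add(Mul(5, 3249), 513, Mul(27, 68), Mul(15, 57, 68)), -872) = Add(Add(16245, 513, 1836, 58140), -872) = Add(76734, -872) = 75862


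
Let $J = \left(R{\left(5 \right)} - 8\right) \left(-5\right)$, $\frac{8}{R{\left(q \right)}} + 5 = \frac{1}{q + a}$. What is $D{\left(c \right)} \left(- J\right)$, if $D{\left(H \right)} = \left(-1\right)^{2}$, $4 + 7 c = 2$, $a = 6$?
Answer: $- \frac{1300}{27} \approx -48.148$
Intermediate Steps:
$R{\left(q \right)} = \frac{8}{-5 + \frac{1}{6 + q}}$ ($R{\left(q \right)} = \frac{8}{-5 + \frac{1}{q + 6}} = \frac{8}{-5 + \frac{1}{6 + q}}$)
$c = - \frac{2}{7}$ ($c = - \frac{4}{7} + \frac{1}{7} \cdot 2 = - \frac{4}{7} + \frac{2}{7} = - \frac{2}{7} \approx -0.28571$)
$D{\left(H \right)} = 1$
$J = \frac{1300}{27}$ ($J = \left(\frac{8 \left(-6 - 5\right)}{29 + 5 \cdot 5} - 8\right) \left(-5\right) = \left(\frac{8 \left(-6 - 5\right)}{29 + 25} - 8\right) \left(-5\right) = \left(8 \cdot \frac{1}{54} \left(-11\right) - 8\right) \left(-5\right) = \left(- \frac{44}{27} - 8\right) \left(-5\right) = \left(- \frac{260}{27}\right) \left(-5\right) = \frac{1300}{27} \approx 48.148$)
$D{\left(c \right)} \left(- J\right) = 1 \left(\left(-1\right) \frac{1300}{27}\right) = 1 \left(- \frac{1300}{27}\right) = - \frac{1300}{27}$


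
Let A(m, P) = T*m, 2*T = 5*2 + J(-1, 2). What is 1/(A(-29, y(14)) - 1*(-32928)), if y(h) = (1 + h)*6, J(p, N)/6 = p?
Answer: 1/32870 ≈ 3.0423e-5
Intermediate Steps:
J(p, N) = 6*p
y(h) = 6 + 6*h
T = 2 (T = (5*2 + 6*(-1))/2 = (10 - 6)/2 = (½)*4 = 2)
A(m, P) = 2*m
1/(A(-29, y(14)) - 1*(-32928)) = 1/(2*(-29) - 1*(-32928)) = 1/(-58 + 32928) = 1/32870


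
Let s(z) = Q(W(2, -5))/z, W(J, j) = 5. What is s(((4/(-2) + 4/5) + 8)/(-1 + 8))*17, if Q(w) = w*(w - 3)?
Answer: 175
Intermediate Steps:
Q(w) = w*(-3 + w)
s(z) = 10/z (s(z) = (5*(-3 + 5))/z = (5*2)/z = 10/z)
s(((4/(-2) + 4/5) + 8)/(-1 + 8))*17 = (10/((((4/(-2) + 4/5) + 8)/(-1 + 8))))*17 = (10/((((4*(-½) + 4*(⅕)) + 8)/7)))*17 = (10/((((-2 + ⅘) + 8)*(⅐))))*17 = (10/(((-6/5 + 8)*(⅐))))*17 = (10/(((34/5)*(⅐))))*17 = (10/(34/35))*17 = (10*(35/34))*17 = (175/17)*17 = 175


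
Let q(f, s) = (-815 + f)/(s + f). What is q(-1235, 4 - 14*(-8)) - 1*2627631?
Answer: -2940317039/1119 ≈ -2.6276e+6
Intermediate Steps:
q(f, s) = (-815 + f)/(f + s)
q(-1235, 4 - 14*(-8)) - 1*2627631 = (-815 - 1235)/(-1235 + (4 - 14*(-8))) - 1*2627631 = -2050/(-1235 + (4 + 112)) - 2627631 = -2050/(-1235 + 116) - 2627631 = -2050/(-1119) - 2627631 = -1/1119*(-2050) - 2627631 = 2050/1119 - 2627631 = -2940317039/1119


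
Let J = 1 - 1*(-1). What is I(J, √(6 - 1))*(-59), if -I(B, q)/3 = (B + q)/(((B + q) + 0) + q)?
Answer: 531/8 + 177*√5/8 ≈ 115.85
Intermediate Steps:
J = 2 (J = 1 + 1 = 2)
I(B, q) = -3*(B + q)/(B + 2*q) (I(B, q) = -3*(B + q)/(((B + q) + 0) + q) = -3*(B + q)/((B + q) + q) = -3*(B + q)/(B + 2*q))
I(J, √(6 - 1))*(-59) = (3*(-1*2 - √(6 - 1))/(2 + 2*√(6 - 1)))*(-59) = (3*(-2 - √5)/(2 + 2*√5))*(-59) = -177*(-2 - √5)/(2 + 2*√5)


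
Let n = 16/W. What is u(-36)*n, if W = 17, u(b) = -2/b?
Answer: 8/153 ≈ 0.052288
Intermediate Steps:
n = 16/17 ≈ 0.94118
u(-36)*n = -2/(-36)*(16/17) = -2*(-1/36)*(16/17) = (1/18)*(16/17) = 8/153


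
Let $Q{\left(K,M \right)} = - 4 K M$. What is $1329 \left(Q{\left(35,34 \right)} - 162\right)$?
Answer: $-6541338$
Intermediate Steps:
$Q{\left(K,M \right)} = - 4 K M$
$1329 \left(Q{\left(35,34 \right)} - 162\right) = 1329 \left(\left(-4\right) 35 \cdot 34 - 162\right) = 1329 \left(-4760 - 162\right) = 1329 \left(-4922\right) = -6541338$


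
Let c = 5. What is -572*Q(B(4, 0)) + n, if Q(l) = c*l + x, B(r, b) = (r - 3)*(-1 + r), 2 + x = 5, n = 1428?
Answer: -8868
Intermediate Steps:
x = 3 (x = -2 + 5 = 3)
B(r, b) = (-1 + r)*(-3 + r) (B(r, b) = (-3 + r)*(-1 + r) = (-1 + r)*(-3 + r))
Q(l) = 3 + 5*l (Q(l) = 5*l + 3 = 3 + 5*l)
-572*Q(B(4, 0)) + n = -572*(3 + 5*(3 + 4**2 - 4*4)) + 1428 = -572*(3 + 5*(3 + 16 - 16)) + 1428 = -572*(3 + 5*3) + 1428 = -572*(3 + 15) + 1428 = -572*18 + 1428 = -10296 + 1428 = -8868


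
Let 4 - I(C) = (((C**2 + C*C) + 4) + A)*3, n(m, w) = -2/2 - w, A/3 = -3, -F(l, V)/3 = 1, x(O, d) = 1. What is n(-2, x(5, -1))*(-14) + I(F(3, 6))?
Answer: -7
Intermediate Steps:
F(l, V) = -3 (F(l, V) = -3*1 = -3)
A = -9 (A = 3*(-3) = -9)
n(m, w) = -1 - w (n(m, w) = -2*1/2 - w = -1 - w)
I(C) = 19 - 6*C**2 (I(C) = 4 - (((C**2 + C*C) + 4) - 9)*3 = 4 - (((C**2 + C**2) + 4) - 9)*3 = 4 - ((2*C**2 + 4) - 9)*3 = 4 - ((4 + 2*C**2) - 9)*3 = 4 - (-5 + 2*C**2)*3 = 4 - (-15 + 6*C**2) = 4 + (15 - 6*C**2) = 19 - 6*C**2)
n(-2, x(5, -1))*(-14) + I(F(3, 6)) = (-1 - 1*1)*(-14) + (19 - 6*(-3)**2) = (-1 - 1)*(-14) + (19 - 6*9) = -2*(-14) + (19 - 54) = 28 - 35 = -7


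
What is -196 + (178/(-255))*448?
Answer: -129724/255 ≈ -508.72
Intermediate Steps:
-196 + (178/(-255))*448 = -196 + (178*(-1/255))*448 = -196 - 178/255*448 = -196 - 79744/255 = -129724/255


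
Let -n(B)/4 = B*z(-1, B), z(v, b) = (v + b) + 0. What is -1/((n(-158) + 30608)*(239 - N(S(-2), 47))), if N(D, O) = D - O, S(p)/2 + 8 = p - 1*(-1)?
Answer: 1/21243520 ≈ 4.7073e-8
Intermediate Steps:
z(v, b) = b + v (z(v, b) = (b + v) + 0 = b + v)
S(p) = -14 + 2*p (S(p) = -16 + 2*(p - 1*(-1)) = -16 + 2*(p + 1) = -16 + 2*(1 + p) = -16 + (2 + 2*p) = -14 + 2*p)
n(B) = -4*B*(-1 + B) (n(B) = -4*B*(B - 1) = -4*B*(-1 + B))
-1/((n(-158) + 30608)*(239 - N(S(-2), 47))) = -1/((4*(-158)*(1 - 1*(-158)) + 30608)*(239 - ((-14 + 2*(-2)) - 1*47))) = -1/((4*(-158)*(1 + 158) + 30608)*(239 - ((-14 - 4) - 47))) = -1/((4*(-158)*159 + 30608)*(239 - (-18 - 47))) = -1/((-100488 + 30608)*(239 - 1*(-65))) = -1/((-69880)*(239 + 65)) = -(-1)/(69880*304) = -1*(-1/21243520) = 1/21243520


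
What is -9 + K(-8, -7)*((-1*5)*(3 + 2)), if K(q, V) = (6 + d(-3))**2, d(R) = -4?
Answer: -109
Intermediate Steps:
K(q, V) = 4 (K(q, V) = (6 - 4)**2 = 2**2 = 4)
-9 + K(-8, -7)*((-1*5)*(3 + 2)) = -9 + 4*((-1*5)*(3 + 2)) = -9 + 4*(-5*5) = -9 + 4*(-25) = -9 - 100 = -109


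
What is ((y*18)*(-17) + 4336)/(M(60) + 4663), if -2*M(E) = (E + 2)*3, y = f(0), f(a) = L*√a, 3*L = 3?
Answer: 2168/2285 ≈ 0.94880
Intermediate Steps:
L = 1 (L = (⅓)*3 = 1)
f(a) = √a (f(a) = 1*√a = √a)
y = 0 (y = √0 = 0)
M(E) = -3 - 3*E/2 (M(E) = -(E + 2)*3/2 = -(2 + E)*3/2 = -(6 + 3*E)/2 = -3 - 3*E/2)
((y*18)*(-17) + 4336)/(M(60) + 4663) = ((0*18)*(-17) + 4336)/((-3 - 3/2*60) + 4663) = (0*(-17) + 4336)/((-3 - 90) + 4663) = (0 + 4336)/(-93 + 4663) = 4336/4570 = 4336*(1/4570) = 2168/2285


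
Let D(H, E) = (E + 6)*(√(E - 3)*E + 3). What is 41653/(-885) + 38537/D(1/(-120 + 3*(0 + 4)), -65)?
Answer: -11969015942/254268465 - 5009810*I*√17/16951231 ≈ -47.072 - 1.2186*I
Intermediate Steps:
D(H, E) = (3 + E*√(-3 + E))*(6 + E) (D(H, E) = (6 + E)*(√(-3 + E)*E + 3) = (6 + E)*(E*√(-3 + E) + 3) = (6 + E)*(3 + E*√(-3 + E)) = (3 + E*√(-3 + E))*(6 + E))
41653/(-885) + 38537/D(1/(-120 + 3*(0 + 4)), -65) = 41653/(-885) + 38537/(18 + 3*(-65) + (-65)²*√(-3 - 65) + 6*(-65)*√(-3 - 65)) = 41653*(-1/885) + 38537/(18 - 195 + 4225*√(-68) + 6*(-65)*√(-68)) = -41653/885 + 38537/(18 - 195 + 4225*(2*I*√17) + 6*(-65)*(2*I*√17)) = -41653/885 + 38537/(18 - 195 + 8450*I*√17 - 780*I*√17) = -41653/885 + 38537/(-177 + 7670*I*√17)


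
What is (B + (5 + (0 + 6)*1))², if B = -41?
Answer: 900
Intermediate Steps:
(B + (5 + (0 + 6)*1))² = (-41 + (5 + (0 + 6)*1))² = (-41 + (5 + 6*1))² = (-41 + (5 + 6))² = (-41 + 11)² = (-30)² = 900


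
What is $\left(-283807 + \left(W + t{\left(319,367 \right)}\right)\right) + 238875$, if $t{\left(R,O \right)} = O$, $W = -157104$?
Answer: $-201669$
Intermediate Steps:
$\left(-283807 + \left(W + t{\left(319,367 \right)}\right)\right) + 238875 = \left(-283807 + \left(-157104 + 367\right)\right) + 238875 = \left(-283807 - 156737\right) + 238875 = -440544 + 238875 = -201669$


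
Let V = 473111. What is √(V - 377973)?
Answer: √95138 ≈ 308.44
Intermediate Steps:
√(V - 377973) = √(473111 - 377973) = √95138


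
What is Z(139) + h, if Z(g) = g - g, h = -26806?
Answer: -26806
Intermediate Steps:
Z(g) = 0
Z(139) + h = 0 - 26806 = -26806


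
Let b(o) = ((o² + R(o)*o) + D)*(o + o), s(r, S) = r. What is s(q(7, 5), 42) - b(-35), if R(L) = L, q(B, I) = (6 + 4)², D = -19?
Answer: 170270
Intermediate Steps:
q(B, I) = 100 (q(B, I) = 10² = 100)
b(o) = 2*o*(-19 + 2*o²) (b(o) = ((o² + o*o) - 19)*(o + o) = ((o² + o²) - 19)*(2*o) = (2*o² - 19)*(2*o) = (-19 + 2*o²)*(2*o) = 2*o*(-19 + 2*o²))
s(q(7, 5), 42) - b(-35) = 100 - (-38*(-35) + 4*(-35)³) = 100 - (1330 + 4*(-42875)) = 100 - (1330 - 171500) = 100 - 1*(-170170) = 100 + 170170 = 170270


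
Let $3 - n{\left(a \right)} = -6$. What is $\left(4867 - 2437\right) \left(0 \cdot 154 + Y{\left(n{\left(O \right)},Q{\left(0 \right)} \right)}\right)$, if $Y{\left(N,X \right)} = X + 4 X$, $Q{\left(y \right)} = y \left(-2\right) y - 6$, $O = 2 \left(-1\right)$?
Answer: $-72900$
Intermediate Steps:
$O = -2$
$n{\left(a \right)} = 9$ ($n{\left(a \right)} = 3 - -6 = 3 + 6 = 9$)
$Q{\left(y \right)} = -6 - 2 y^{2}$ ($Q{\left(y \right)} = - 2 y y - 6 = - 2 y^{2} - 6 = -6 - 2 y^{2}$)
$Y{\left(N,X \right)} = 5 X$
$\left(4867 - 2437\right) \left(0 \cdot 154 + Y{\left(n{\left(O \right)},Q{\left(0 \right)} \right)}\right) = \left(4867 - 2437\right) \left(0 \cdot 154 + 5 \left(-6 - 2 \cdot 0^{2}\right)\right) = 2430 \left(0 + 5 \left(-6 - 0\right)\right) = 2430 \left(0 + 5 \left(-6 + 0\right)\right) = 2430 \left(0 + 5 \left(-6\right)\right) = 2430 \left(0 - 30\right) = 2430 \left(-30\right) = -72900$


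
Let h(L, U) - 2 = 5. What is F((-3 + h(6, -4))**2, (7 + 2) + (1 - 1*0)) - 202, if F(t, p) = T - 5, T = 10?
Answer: -197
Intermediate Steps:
h(L, U) = 7 (h(L, U) = 2 + 5 = 7)
F(t, p) = 5 (F(t, p) = 10 - 5 = 5)
F((-3 + h(6, -4))**2, (7 + 2) + (1 - 1*0)) - 202 = 5 - 202 = -197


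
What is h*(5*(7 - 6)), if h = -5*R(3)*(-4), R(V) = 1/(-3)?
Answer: -100/3 ≈ -33.333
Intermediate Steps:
R(V) = -⅓
h = -20/3 (h = -5*(-⅓)*(-4) = (5/3)*(-4) = -20/3 ≈ -6.6667)
h*(5*(7 - 6)) = -100*(7 - 6)/3 = -100/3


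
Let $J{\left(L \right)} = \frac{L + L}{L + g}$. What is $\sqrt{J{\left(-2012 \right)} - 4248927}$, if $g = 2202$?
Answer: $\frac{i \sqrt{38346757315}}{95} \approx 2061.3 i$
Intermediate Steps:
$J{\left(L \right)} = \frac{2 L}{2202 + L}$ ($J{\left(L \right)} = \frac{L + L}{L + 2202} = \frac{2 L}{2202 + L}$)
$\sqrt{J{\left(-2012 \right)} - 4248927} = \sqrt{2 \left(-2012\right) \frac{1}{2202 - 2012} - 4248927} = \sqrt{2 \left(-2012\right) \frac{1}{190} - 4248927} = \sqrt{- \frac{2012}{95} - 4248927} = \sqrt{- \frac{403650077}{95}} = \frac{i \sqrt{38346757315}}{95}$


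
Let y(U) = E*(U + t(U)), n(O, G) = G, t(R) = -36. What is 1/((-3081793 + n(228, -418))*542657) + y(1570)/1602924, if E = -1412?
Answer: -905707242527670485/670256008297652337 ≈ -1.3513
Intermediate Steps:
y(U) = 50832 - 1412*U (y(U) = -1412*(U - 36) = -1412*(-36 + U) = 50832 - 1412*U)
1/((-3081793 + n(228, -418))*542657) + y(1570)/1602924 = 1/(-3081793 - 418*542657) + (50832 - 1412*1570)/1602924 = (1/542657)/(-3082211) + (50832 - 2216840)*(1/1602924) = -1/3082211*1/542657 - 2166008*1/1602924 = -1/1672583374627 - 541502/400731 = -905707242527670485/670256008297652337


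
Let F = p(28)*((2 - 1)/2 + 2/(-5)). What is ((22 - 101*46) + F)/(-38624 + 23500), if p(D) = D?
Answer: 11553/37810 ≈ 0.30555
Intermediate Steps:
F = 14/5 (F = 28*((2 - 1)/2 + 2/(-5)) = 28*(1*(½) + 2*(-⅕)) = 28*(½ - ⅖) = 28*(⅒) = 14/5 ≈ 2.8000)
((22 - 101*46) + F)/(-38624 + 23500) = ((22 - 101*46) + 14/5)/(-38624 + 23500) = ((22 - 4646) + 14/5)/(-15124) = (-4624 + 14/5)*(-1/15124) = -23106/5*(-1/15124) = 11553/37810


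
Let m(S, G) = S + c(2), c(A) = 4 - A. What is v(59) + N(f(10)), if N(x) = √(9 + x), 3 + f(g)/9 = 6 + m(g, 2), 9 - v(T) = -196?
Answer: 217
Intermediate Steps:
v(T) = 205 (v(T) = 9 - 1*(-196) = 9 + 196 = 205)
m(S, G) = 2 + S (m(S, G) = S + (4 - 1*2) = S + (4 - 2) = S + 2 = 2 + S)
f(g) = 45 + 9*g (f(g) = -27 + 9*(6 + (2 + g)) = -27 + 9*(8 + g) = -27 + (72 + 9*g) = 45 + 9*g)
v(59) + N(f(10)) = 205 + √(9 + (45 + 9*10)) = 205 + √(9 + (45 + 90)) = 205 + √(9 + 135) = 205 + √144 = 205 + 12 = 217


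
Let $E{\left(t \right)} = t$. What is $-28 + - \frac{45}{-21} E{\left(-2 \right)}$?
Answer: $- \frac{226}{7} \approx -32.286$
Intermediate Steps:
$-28 + - \frac{45}{-21} E{\left(-2 \right)} = -28 + - \frac{45}{-21} \left(-2\right) = -28 + \left(-45\right) \left(- \frac{1}{21}\right) \left(-2\right) = -28 + \frac{15}{7} \left(-2\right) = -28 - \frac{30}{7} = - \frac{226}{7}$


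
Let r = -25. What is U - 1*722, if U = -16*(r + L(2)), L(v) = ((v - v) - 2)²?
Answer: -386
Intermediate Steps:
L(v) = 4 (L(v) = (0 - 2)² = (-2)² = 4)
U = 336 (U = -16*(-25 + 4) = -16*(-21) = 336)
U - 1*722 = 336 - 1*722 = 336 - 722 = -386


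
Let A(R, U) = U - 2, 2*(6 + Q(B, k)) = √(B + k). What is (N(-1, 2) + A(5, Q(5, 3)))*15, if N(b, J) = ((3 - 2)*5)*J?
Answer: 30 + 15*√2 ≈ 51.213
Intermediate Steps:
Q(B, k) = -6 + √(B + k)/2
N(b, J) = 5*J (N(b, J) = (1*5)*J = 5*J)
A(R, U) = -2 + U
(N(-1, 2) + A(5, Q(5, 3)))*15 = (5*2 + (-2 + (-6 + √(5 + 3)/2)))*15 = (10 + (-2 + (-6 + √8/2)))*15 = (10 + (-2 + (-6 + (2*√2)/2)))*15 = (10 + (-2 + (-6 + √2)))*15 = (10 + (-8 + √2))*15 = (2 + √2)*15 = 30 + 15*√2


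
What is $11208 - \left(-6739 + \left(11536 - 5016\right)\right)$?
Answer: $11427$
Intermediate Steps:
$11208 - \left(-6739 + \left(11536 - 5016\right)\right) = 11208 - \left(-6739 + 6520\right) = 11208 - -219 = 11208 + 219 = 11427$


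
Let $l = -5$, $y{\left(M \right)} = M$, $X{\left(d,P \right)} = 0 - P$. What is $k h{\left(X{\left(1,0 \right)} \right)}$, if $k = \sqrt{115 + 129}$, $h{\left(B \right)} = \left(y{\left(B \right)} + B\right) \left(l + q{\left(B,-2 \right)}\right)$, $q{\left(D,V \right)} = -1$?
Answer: $0$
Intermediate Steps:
$X{\left(d,P \right)} = - P$
$h{\left(B \right)} = - 12 B$ ($h{\left(B \right)} = \left(B + B\right) \left(-5 - 1\right) = 2 B \left(-6\right) = - 12 B$)
$k = 2 \sqrt{61}$ ($k = \sqrt{244} = 2 \sqrt{61} \approx 15.62$)
$k h{\left(X{\left(1,0 \right)} \right)} = 2 \sqrt{61} \left(- 12 \left(\left(-1\right) 0\right)\right) = 2 \sqrt{61} \left(\left(-12\right) 0\right) = 2 \sqrt{61} \cdot 0 = 0$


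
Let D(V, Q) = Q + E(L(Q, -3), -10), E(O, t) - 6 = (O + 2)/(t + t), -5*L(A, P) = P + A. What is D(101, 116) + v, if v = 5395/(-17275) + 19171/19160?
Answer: 8189877499/66197800 ≈ 123.72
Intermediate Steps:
L(A, P) = -A/5 - P/5 (L(A, P) = -(P + A)/5 = -(A + P)/5 = -A/5 - P/5)
E(O, t) = 6 + (2 + O)/(2*t) (E(O, t) = 6 + (O + 2)/(t + t) = 6 + (2 + O)/((2*t)) = 6 + (2 + O)*(1/(2*t)) = 6 + (2 + O)/(2*t))
D(V, Q) = 587/100 + 101*Q/100 (D(V, Q) = Q + (½)*(2 + (-Q/5 - ⅕*(-3)) + 12*(-10))/(-10) = Q + (½)*(-⅒)*(2 + (-Q/5 + ⅗) - 120) = Q + (½)*(-⅒)*(2 + (⅗ - Q/5) - 120) = Q + (½)*(-⅒)*(-587/5 - Q/5) = Q + (587/100 + Q/100) = 587/100 + 101*Q/100)
v = 9112433/13239560 (v = 5395*(-1/17275) + 19171*(1/19160) = -1079/3455 + 19171/19160 = 9112433/13239560 ≈ 0.68827)
D(101, 116) + v = (587/100 + (101/100)*116) + 9112433/13239560 = (587/100 + 2929/25) + 9112433/13239560 = 12303/100 + 9112433/13239560 = 8189877499/66197800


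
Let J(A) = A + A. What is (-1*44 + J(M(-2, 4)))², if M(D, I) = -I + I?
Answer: 1936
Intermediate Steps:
M(D, I) = 0
J(A) = 2*A
(-1*44 + J(M(-2, 4)))² = (-1*44 + 2*0)² = (-44 + 0)² = (-44)² = 1936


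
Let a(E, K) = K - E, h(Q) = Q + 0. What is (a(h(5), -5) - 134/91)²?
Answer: 1089936/8281 ≈ 131.62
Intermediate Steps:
h(Q) = Q
(a(h(5), -5) - 134/91)² = ((-5 - 1*5) - 134/91)² = ((-5 - 5) - 134*1/91)² = (-10 - 134/91)² = (-1044/91)² = 1089936/8281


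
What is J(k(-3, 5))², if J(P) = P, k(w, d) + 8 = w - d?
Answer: 256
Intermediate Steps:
k(w, d) = -8 + w - d (k(w, d) = -8 + (w - d) = -8 + w - d)
J(k(-3, 5))² = (-8 - 3 - 1*5)² = (-8 - 3 - 5)² = (-16)² = 256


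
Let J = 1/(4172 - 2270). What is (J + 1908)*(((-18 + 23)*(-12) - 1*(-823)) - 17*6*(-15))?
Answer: 8321335981/1902 ≈ 4.3750e+6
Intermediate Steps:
J = 1/1902 ≈ 0.00052576
(J + 1908)*(((-18 + 23)*(-12) - 1*(-823)) - 17*6*(-15)) = (1/1902 + 1908)*(((-18 + 23)*(-12) - 1*(-823)) - 17*6*(-15)) = 3629017*((5*(-12) + 823) - 102*(-15))/1902 = 3629017*((-60 + 823) + 1530)/1902 = 3629017*(763 + 1530)/1902 = (3629017/1902)*2293 = 8321335981/1902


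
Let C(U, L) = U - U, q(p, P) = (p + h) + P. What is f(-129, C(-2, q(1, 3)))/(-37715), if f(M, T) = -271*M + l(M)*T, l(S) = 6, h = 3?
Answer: -34959/37715 ≈ -0.92693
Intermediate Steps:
q(p, P) = 3 + P + p (q(p, P) = (p + 3) + P = (3 + p) + P = 3 + P + p)
C(U, L) = 0
f(M, T) = -271*M + 6*T
f(-129, C(-2, q(1, 3)))/(-37715) = (-271*(-129) + 6*0)/(-37715) = (34959 + 0)*(-1/37715) = 34959*(-1/37715) = -34959/37715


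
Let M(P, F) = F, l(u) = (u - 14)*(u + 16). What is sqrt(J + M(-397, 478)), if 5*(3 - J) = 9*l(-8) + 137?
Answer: 6*sqrt(535)/5 ≈ 27.756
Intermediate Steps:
l(u) = (-14 + u)*(16 + u)
J = 1462/5 (J = 3 - (9*(-224 + (-8)**2 + 2*(-8)) + 137)/5 = 3 - (9*(-224 + 64 - 16) + 137)/5 = 3 - (9*(-176) + 137)/5 = 3 - (-1584 + 137)/5 = 3 - 1/5*(-1447) = 3 + 1447/5 = 1462/5 ≈ 292.40)
sqrt(J + M(-397, 478)) = sqrt(1462/5 + 478) = sqrt(3852/5) = 6*sqrt(535)/5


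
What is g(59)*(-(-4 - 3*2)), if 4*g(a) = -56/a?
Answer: -140/59 ≈ -2.3729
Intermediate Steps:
g(a) = -14/a (g(a) = (-56/a)/4 = -14/a)
g(59)*(-(-4 - 3*2)) = (-14/59)*(-(-4 - 3*2)) = (-14*1/59)*(-(-4 - 6)) = -(-14)*(-10)/59 = -14/59*10 = -140/59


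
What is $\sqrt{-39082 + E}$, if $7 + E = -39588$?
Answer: $i \sqrt{78677} \approx 280.49 i$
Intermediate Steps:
$E = -39595$ ($E = -7 - 39588 = -39595$)
$\sqrt{-39082 + E} = \sqrt{-39082 - 39595} = \sqrt{-78677} = i \sqrt{78677}$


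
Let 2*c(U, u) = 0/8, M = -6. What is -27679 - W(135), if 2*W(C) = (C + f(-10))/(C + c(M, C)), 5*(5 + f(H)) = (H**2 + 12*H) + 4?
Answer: -18683642/675 ≈ -27679.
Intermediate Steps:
c(U, u) = 0 (c(U, u) = (0/8)/2 = (0*(1/8))/2 = (1/2)*0 = 0)
f(H) = -21/5 + H**2/5 + 12*H/5 (f(H) = -5 + ((H**2 + 12*H) + 4)/5 = -5 + (4 + H**2 + 12*H)/5 = -5 + (4/5 + H**2/5 + 12*H/5) = -21/5 + H**2/5 + 12*H/5)
W(C) = (-41/5 + C)/(2*C) (W(C) = ((C + (-21/5 + (1/5)*(-10)**2 + (12/5)*(-10)))/(C + 0))/2 = ((C + (-21/5 + (1/5)*100 - 24))/C)/2 = ((C + (-21/5 + 20 - 24))/C)/2 = ((C - 41/5)/C)/2 = ((-41/5 + C)/C)/2 = (-41/5 + C)/(2*C))
-27679 - W(135) = -27679 - (-41 + 5*135)/(10*135) = -27679 - (-41 + 675)/(10*135) = -27679 - 634/(10*135) = -27679 - 1*317/675 = -27679 - 317/675 = -18683642/675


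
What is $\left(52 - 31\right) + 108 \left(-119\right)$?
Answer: $-12831$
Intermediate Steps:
$\left(52 - 31\right) + 108 \left(-119\right) = 21 - 12852 = -12831$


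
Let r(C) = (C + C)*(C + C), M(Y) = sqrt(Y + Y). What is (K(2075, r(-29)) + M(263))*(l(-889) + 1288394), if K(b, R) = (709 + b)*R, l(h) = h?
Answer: 12057968426880 + 1287505*sqrt(526) ≈ 1.2058e+13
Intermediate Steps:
M(Y) = sqrt(2)*sqrt(Y) (M(Y) = sqrt(2*Y) = sqrt(2)*sqrt(Y))
r(C) = 4*C**2 (r(C) = (2*C)*(2*C) = 4*C**2)
K(b, R) = R*(709 + b)
(K(2075, r(-29)) + M(263))*(l(-889) + 1288394) = ((4*(-29)**2)*(709 + 2075) + sqrt(2)*sqrt(263))*(-889 + 1288394) = ((4*841)*2784 + sqrt(526))*1287505 = (3364*2784 + sqrt(526))*1287505 = (9365376 + sqrt(526))*1287505 = 12057968426880 + 1287505*sqrt(526)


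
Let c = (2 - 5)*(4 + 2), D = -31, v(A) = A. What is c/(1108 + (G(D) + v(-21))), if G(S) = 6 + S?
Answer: -1/59 ≈ -0.016949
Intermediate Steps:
c = -18 (c = -3*6 = -18)
c/(1108 + (G(D) + v(-21))) = -18/(1108 + ((6 - 31) - 21)) = -18/(1108 + (-25 - 21)) = -18/(1108 - 46) = -18/1062 = (1/1062)*(-18) = -1/59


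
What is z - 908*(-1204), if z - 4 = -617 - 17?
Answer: 1092602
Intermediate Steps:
z = -630 (z = 4 + (-617 - 17) = 4 - 634 = -630)
z - 908*(-1204) = -630 - 908*(-1204) = -630 + 1093232 = 1092602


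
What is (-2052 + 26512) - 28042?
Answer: -3582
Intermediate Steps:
(-2052 + 26512) - 28042 = 24460 - 28042 = -3582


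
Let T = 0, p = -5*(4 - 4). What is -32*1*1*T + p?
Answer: 0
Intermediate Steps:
p = 0 (p = -5*0 = 0)
-32*1*1*T + p = -32*1*1*0 + 0 = -32*0 + 0 = 0 + 0 = 0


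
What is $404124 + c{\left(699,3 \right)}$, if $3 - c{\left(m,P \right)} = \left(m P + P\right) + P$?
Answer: $402024$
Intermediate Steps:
$c{\left(m,P \right)} = 3 - 2 P - P m$ ($c{\left(m,P \right)} = 3 - \left(\left(m P + P\right) + P\right) = 3 - \left(\left(P m + P\right) + P\right) = 3 - \left(\left(P + P m\right) + P\right) = 3 - \left(2 P + P m\right) = 3 - 2 P - P m$)
$404124 + c{\left(699,3 \right)} = 404124 - \left(3 + 2097\right) = 404124 - 2100 = 402024$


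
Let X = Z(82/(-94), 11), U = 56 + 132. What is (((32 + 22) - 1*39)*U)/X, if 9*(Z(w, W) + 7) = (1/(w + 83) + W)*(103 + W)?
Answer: 5442600/255701 ≈ 21.285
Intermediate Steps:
Z(w, W) = -7 + (103 + W)*(W + 1/(83 + w))/9 (Z(w, W) = -7 + ((1/(w + 83) + W)*(103 + W))/9 = -7 + ((1/(83 + w) + W)*(103 + W))/9 = -7 + ((W + 1/(83 + w))*(103 + W))/9 = -7 + ((103 + W)*(W + 1/(83 + w)))/9 = -7 + (103 + W)*(W + 1/(83 + w))/9)
U = 188
X = 255701/1930 (X = (-5126 - 5166/(-94) + 83*11² + 8550*11 + (82/(-94))*11² + 103*11*(82/(-94)))/(9*(83 + 82/(-94))) = (-5126 - 5166*(-1)/94 + 83*121 + 94050 + (82*(-1/94))*121 + 103*11*(82*(-1/94)))/(9*(83 + 82*(-1/94))) = (-5126 - 63*(-41/47) + 10043 + 94050 - 41/47*121 + 103*11*(-41/47))/(9*(83 - 41/47)) = (-5126 + 2583/47 + 10043 + 94050 - 4961/47 - 46453/47)/(9*(3860/47)) = (⅑)*(47/3860)*(4602618/47) = 255701/1930 ≈ 132.49)
(((32 + 22) - 1*39)*U)/X = (((32 + 22) - 1*39)*188)/(255701/1930) = ((54 - 39)*188)*(1930/255701) = (15*188)*(1930/255701) = 2820*(1930/255701) = 5442600/255701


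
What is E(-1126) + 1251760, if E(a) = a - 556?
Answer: 1250078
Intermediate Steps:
E(a) = -556 + a
E(-1126) + 1251760 = (-556 - 1126) + 1251760 = -1682 + 1251760 = 1250078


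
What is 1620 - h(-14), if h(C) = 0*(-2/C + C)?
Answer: 1620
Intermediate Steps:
h(C) = 0 (h(C) = 0*(C - 2/C) = 0)
1620 - h(-14) = 1620 - 1*0 = 1620 + 0 = 1620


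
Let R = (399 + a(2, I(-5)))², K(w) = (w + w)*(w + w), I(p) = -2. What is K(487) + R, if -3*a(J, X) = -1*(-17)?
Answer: 9930484/9 ≈ 1.1034e+6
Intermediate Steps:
a(J, X) = -17/3 (a(J, X) = -(-1)*(-17)/3 = -⅓*17 = -17/3)
K(w) = 4*w² (K(w) = (2*w)*(2*w) = 4*w²)
R = 1392400/9 (R = (399 - 17/3)² = (1180/3)² = 1392400/9 ≈ 1.5471e+5)
K(487) + R = 4*487² + 1392400/9 = 4*237169 + 1392400/9 = 948676 + 1392400/9 = 9930484/9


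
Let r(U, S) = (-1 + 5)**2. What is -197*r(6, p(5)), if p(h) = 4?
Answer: -3152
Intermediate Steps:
r(U, S) = 16 (r(U, S) = 4**2 = 16)
-197*r(6, p(5)) = -197*16 = -3152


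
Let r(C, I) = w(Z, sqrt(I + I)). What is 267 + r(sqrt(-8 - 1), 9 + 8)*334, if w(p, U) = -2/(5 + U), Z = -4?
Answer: 5743/9 - 668*sqrt(34)/9 ≈ 205.32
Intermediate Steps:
r(C, I) = -2/(5 + sqrt(2)*sqrt(I)) (r(C, I) = -2/(5 + sqrt(I + I)) = -2/(5 + sqrt(2*I)) = -2/(5 + sqrt(2)*sqrt(I)))
267 + r(sqrt(-8 - 1), 9 + 8)*334 = 267 - 2/(5 + sqrt(2)*sqrt(9 + 8))*334 = 267 - 2/(5 + sqrt(2)*sqrt(17))*334 = 267 - 2/(5 + sqrt(34))*334 = 267 - 668/(5 + sqrt(34))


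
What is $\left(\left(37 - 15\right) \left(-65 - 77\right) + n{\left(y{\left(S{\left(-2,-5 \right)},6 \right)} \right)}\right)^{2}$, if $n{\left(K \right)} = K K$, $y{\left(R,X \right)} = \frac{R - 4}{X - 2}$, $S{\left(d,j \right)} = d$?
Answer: $\frac{155925169}{16} \approx 9.7453 \cdot 10^{6}$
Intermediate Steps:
$y{\left(R,X \right)} = \frac{-4 + R}{-2 + X}$
$n{\left(K \right)} = K^{2}$
$\left(\left(37 - 15\right) \left(-65 - 77\right) + n{\left(y{\left(S{\left(-2,-5 \right)},6 \right)} \right)}\right)^{2} = \left(\left(37 - 15\right) \left(-65 - 77\right) + \left(\frac{-4 - 2}{-2 + 6}\right)^{2}\right)^{2} = \left(22 \left(-142\right) + \left(\frac{1}{4} \left(-6\right)\right)^{2}\right)^{2} = \left(-3124 + \left(\frac{1}{4} \left(-6\right)\right)^{2}\right)^{2} = \left(-3124 + \left(- \frac{3}{2}\right)^{2}\right)^{2} = \left(-3124 + \frac{9}{4}\right)^{2} = \left(- \frac{12487}{4}\right)^{2} = \frac{155925169}{16}$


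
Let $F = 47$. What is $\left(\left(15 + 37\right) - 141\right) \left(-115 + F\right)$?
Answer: $6052$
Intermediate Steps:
$\left(\left(15 + 37\right) - 141\right) \left(-115 + F\right) = \left(\left(15 + 37\right) - 141\right) \left(-115 + 47\right) = \left(52 - 141\right) \left(-68\right) = \left(-89\right) \left(-68\right) = 6052$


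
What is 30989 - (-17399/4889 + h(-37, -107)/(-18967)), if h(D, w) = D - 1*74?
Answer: 2873928990861/92729663 ≈ 30993.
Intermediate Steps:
h(D, w) = -74 + D (h(D, w) = D - 74 = -74 + D)
30989 - (-17399/4889 + h(-37, -107)/(-18967)) = 30989 - (-17399/4889 + (-74 - 37)/(-18967)) = 30989 - (-17399*1/4889 - 111*(-1/18967)) = 30989 - (-17399/4889 + 111/18967) = 30989 - 1*(-329464154/92729663) = 30989 + 329464154/92729663 = 2873928990861/92729663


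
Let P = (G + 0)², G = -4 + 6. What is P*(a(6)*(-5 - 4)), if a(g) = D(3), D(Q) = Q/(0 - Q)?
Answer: 36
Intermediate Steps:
D(Q) = -1 (D(Q) = Q/((-Q)) = Q*(-1/Q) = -1)
G = 2
a(g) = -1
P = 4 (P = (2 + 0)² = 2² = 4)
P*(a(6)*(-5 - 4)) = 4*(-(-5 - 4)) = 4*(-1*(-9)) = 4*9 = 36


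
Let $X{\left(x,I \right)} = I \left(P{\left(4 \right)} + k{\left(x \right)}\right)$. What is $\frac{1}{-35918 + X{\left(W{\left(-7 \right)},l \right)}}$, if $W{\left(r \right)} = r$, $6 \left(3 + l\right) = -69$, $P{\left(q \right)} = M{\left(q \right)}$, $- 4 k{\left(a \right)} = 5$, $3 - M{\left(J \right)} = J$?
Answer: $- \frac{8}{287083} \approx -2.7867 \cdot 10^{-5}$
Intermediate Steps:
$M{\left(J \right)} = 3 - J$
$k{\left(a \right)} = - \frac{5}{4}$ ($k{\left(a \right)} = \left(- \frac{1}{4}\right) 5 = - \frac{5}{4}$)
$P{\left(q \right)} = 3 - q$
$l = - \frac{29}{2}$ ($l = -3 + \frac{1}{6} \left(-69\right) = -3 - \frac{23}{2} = - \frac{29}{2} \approx -14.5$)
$X{\left(x,I \right)} = - \frac{9 I}{4}$ ($X{\left(x,I \right)} = I \left(\left(3 - 4\right) - \frac{5}{4}\right) = I \left(-1 - \frac{5}{4}\right) = I \left(- \frac{9}{4}\right) = - \frac{9 I}{4}$)
$\frac{1}{-35918 + X{\left(W{\left(-7 \right)},l \right)}} = \frac{1}{-35918 - - \frac{261}{8}} = \frac{1}{-35918 + \frac{261}{8}} = \frac{1}{- \frac{287083}{8}} = - \frac{8}{287083}$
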